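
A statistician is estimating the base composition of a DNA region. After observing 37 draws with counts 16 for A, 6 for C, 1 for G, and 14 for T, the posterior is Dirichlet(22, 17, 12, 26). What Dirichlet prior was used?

Dirichlet(6, 11, 11, 12)

For a Dirichlet(α) prior with multinomial counts c, the posterior is Dirichlet(α + c) componentwise.
Subtract each count from the matching posterior parameter: 22−16=6, 17−6=11, 12−1=11, 26−14=12.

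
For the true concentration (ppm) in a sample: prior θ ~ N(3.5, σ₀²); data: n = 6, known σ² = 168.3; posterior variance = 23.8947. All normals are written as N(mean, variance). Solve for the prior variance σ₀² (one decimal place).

σ₀² = 161.3

For the Normal–Normal model with known σ², precisions add: τ_n = τ₀ + n/σ².
So 1/σ₀² = 1/23.8947 − 6/168.3 = 0.041850 − 0.035651 = 0.006199.
Hence σ₀² = 1/0.006199 ≈ 161.3.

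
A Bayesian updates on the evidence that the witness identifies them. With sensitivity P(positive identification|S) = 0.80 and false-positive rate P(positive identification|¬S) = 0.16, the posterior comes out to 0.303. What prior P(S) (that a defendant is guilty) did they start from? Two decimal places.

P(S) = 0.08

In odds form, posterior odds = prior odds × likelihood ratio, so prior odds = posterior odds ÷ LR.
Posterior odds = 0.303/(1−0.303) = 0.4347. LR = 0.80/0.16 = 5.0000.
Prior odds = 0.4347/5.0000 = 0.0869, so P(S) = 0.0869/(1+0.0869) ≈ 0.08.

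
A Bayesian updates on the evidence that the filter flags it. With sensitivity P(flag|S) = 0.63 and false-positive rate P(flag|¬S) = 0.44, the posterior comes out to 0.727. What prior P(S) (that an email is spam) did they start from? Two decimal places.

In odds form, posterior odds = prior odds × likelihood ratio, so prior odds = posterior odds ÷ LR.
Posterior odds = 0.727/(1−0.727) = 2.6630. LR = 0.63/0.44 = 1.4318.
Prior odds = 2.6630/1.4318 = 1.8599, so P(S) = 1.8599/(1+1.8599) ≈ 0.65.

P(S) = 0.65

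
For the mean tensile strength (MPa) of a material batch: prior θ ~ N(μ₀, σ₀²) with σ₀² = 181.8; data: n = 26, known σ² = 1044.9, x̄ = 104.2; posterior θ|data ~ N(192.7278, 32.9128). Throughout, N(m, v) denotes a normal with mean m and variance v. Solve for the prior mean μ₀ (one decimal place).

With known observation variance, the Normal–Normal posterior has precision τ_n = τ₀ + n/σ² and mean μ_n = (τ₀μ₀ + (n/σ²)x̄)/τ_n.
Here τ₀ = 1/181.8 = 0.005501 and τ_data = 26/1044.9 = 0.024883, so τ_n = 0.030384.
Rearranging for μ₀: μ₀ = (μ_n·τ_n − τ_data·x̄)/τ₀ = (192.7278·0.030384 − 0.024883·104.2) / 0.005501 = 3.263033/0.005501 ≈ 593.2.

μ₀ = 593.2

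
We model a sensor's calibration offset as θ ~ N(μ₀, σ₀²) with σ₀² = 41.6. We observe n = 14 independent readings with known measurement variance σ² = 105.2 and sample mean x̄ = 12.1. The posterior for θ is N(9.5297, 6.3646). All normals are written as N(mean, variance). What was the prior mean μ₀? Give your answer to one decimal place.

μ₀ = -4.7

The posterior mean is a precision-weighted average: μ_n = (τ₀μ₀ + τ_data·x̄)/(τ₀+τ_data), with τ₀=1/σ₀² and τ_data=n/σ².
Here τ₀ = 1/41.6 = 0.024038 and τ_data = 14/105.2 = 0.133080, so τ_n = 0.157118.
Rearranging for μ₀: μ₀ = (μ_n·τ_n − τ_data·x̄)/τ₀ = (9.5297·0.157118 − 0.133080·12.1) / 0.024038 = -0.112981/0.024038 ≈ -4.7.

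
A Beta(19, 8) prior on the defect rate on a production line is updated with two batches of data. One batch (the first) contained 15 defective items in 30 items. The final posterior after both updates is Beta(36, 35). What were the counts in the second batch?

2 defective items and 12 good items

Sequential conjugate updates are equivalent to a single update on the pooled data, so total successes = posterior α − prior α and total failures = posterior β − prior β.
Total across both batches: 36−19=17 defective items, 35−8=27 good items.
Subtract the first batch: 17−15=2 defective items and 27−15=12 good items.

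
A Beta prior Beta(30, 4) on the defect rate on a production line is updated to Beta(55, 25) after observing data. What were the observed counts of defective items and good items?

Under Beta–binomial conjugacy the posterior parameters are (a+s, b+f).
So s = 55 − 30 = 25 and f = 25 − 4 = 21.

25 defective items and 21 good items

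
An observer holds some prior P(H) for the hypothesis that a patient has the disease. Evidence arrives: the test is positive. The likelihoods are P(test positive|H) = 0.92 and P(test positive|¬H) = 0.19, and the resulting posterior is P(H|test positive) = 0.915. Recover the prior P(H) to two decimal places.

P(H) = 0.69

Bayes' rule in odds form gives O(H|E) = O(H)·[P(E|H)/P(E|¬H)], hence O(H) = O(H|E)/LR.
Posterior odds = 0.915/(1−0.915) = 10.7647. LR = 0.92/0.19 = 4.8421.
Prior odds = 10.7647/4.8421 = 2.2231, so P(H) = 2.2231/(1+2.2231) ≈ 0.69.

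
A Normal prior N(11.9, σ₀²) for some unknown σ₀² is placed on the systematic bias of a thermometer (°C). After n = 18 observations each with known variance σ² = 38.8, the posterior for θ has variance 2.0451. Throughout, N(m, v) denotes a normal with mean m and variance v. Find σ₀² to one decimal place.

Posterior precision equals prior precision plus data precision: 1/σ_n² = 1/σ₀² + n/σ².
So 1/σ₀² = 1/2.0451 − 18/38.8 = 0.488974 − 0.463918 = 0.025056.
Hence σ₀² = 1/0.025056 ≈ 39.9.

σ₀² = 39.9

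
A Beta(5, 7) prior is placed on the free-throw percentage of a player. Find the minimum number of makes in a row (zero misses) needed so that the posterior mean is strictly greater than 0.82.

k = 27

After k makes and 0 misses the posterior is Beta(5+k, 7), with mean (5+k)/(5+7+k).
Set (5+k)/(12+k) > 0.82 and solve: k > (0.82·12 − 5)/(1 − 0.82) = 26.889.
The smallest integer exceeding 26.889 is 27.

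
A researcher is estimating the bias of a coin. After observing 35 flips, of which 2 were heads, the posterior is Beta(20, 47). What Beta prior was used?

A Beta(a, b) prior with s successes and f failures in binomial data gives a Beta(a+s, b+f) posterior.
So a = 20 − 2 = 18 and b = 47 − 33 = 14.

Beta(18, 14)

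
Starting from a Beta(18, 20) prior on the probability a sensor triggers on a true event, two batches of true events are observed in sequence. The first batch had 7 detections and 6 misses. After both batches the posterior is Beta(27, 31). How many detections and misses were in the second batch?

2 detections and 5 misses

Sequential conjugate updates are equivalent to a single update on the pooled data, so total successes = posterior α − prior α and total failures = posterior β − prior β.
Total across both batches: 27−18=9 detections, 31−20=11 misses.
Subtract the first batch: 9−7=2 detections and 11−6=5 misses.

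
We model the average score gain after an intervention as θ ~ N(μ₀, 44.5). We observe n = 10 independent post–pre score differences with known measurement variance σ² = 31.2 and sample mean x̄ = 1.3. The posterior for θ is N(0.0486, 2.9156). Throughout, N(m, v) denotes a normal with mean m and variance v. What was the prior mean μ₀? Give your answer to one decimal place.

With known observation variance, the Normal–Normal posterior has precision τ_n = τ₀ + n/σ² and mean μ_n = (τ₀μ₀ + (n/σ²)x̄)/τ_n.
Here τ₀ = 1/44.5 = 0.022472 and τ_data = 10/31.2 = 0.320513, so τ_n = 0.342985.
Rearranging for μ₀: μ₀ = (μ_n·τ_n − τ_data·x̄)/τ₀ = (0.0486·0.342985 − 0.320513·1.3) / 0.022472 = -0.399998/0.022472 ≈ -17.8.

μ₀ = -17.8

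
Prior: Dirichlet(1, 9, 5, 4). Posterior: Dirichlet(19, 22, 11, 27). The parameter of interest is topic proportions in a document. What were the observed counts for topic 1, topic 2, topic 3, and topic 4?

counts (18, 13, 6, 23)

For a Dirichlet(α) prior with multinomial counts c, the posterior is Dirichlet(α + c) componentwise.
Counts are posterior − prior componentwise: 19−1=18, 22−9=13, 11−5=6, 27−4=23.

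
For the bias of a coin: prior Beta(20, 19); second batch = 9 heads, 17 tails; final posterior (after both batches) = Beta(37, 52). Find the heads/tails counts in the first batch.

Sequential conjugate updates are equivalent to a single update on the pooled data, so total successes = posterior α − prior α and total failures = posterior β − prior β.
Total across both batches: 37−20=17 heads, 52−19=33 tails.
Subtract the second batch: 17−9=8 heads and 33−17=16 tails.

8 heads and 16 tails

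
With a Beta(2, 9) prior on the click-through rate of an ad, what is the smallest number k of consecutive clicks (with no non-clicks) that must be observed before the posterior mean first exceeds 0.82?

After k clicks and 0 non-clicks the posterior is Beta(2+k, 9), with mean (2+k)/(2+9+k).
Set (2+k)/(11+k) > 0.82 and solve: k > (0.82·11 − 2)/(1 − 0.82) = 39.000.
The smallest integer exceeding 39.000 is 40, and checking k=40: (42)/(51) = 0.8235 > 0.82.

k = 40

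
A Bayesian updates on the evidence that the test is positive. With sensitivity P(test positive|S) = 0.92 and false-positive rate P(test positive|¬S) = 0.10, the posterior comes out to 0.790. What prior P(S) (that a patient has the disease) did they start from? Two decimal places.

P(S) = 0.29

In odds form, posterior odds = prior odds × likelihood ratio, so prior odds = posterior odds ÷ LR.
Posterior odds = 0.790/(1−0.790) = 3.7619. LR = 0.92/0.10 = 9.2000.
Prior odds = 3.7619/9.2000 = 0.4089, so P(S) = 0.4089/(1+0.4089) ≈ 0.29.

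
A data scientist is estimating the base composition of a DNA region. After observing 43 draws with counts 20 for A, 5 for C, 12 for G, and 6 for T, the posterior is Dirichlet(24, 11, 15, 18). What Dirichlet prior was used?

Dirichlet(4, 6, 3, 12)

For a Dirichlet(α) prior with multinomial counts c, the posterior is Dirichlet(α + c) componentwise.
Subtract each count from the matching posterior parameter: 24−20=4, 11−5=6, 15−12=3, 18−6=12.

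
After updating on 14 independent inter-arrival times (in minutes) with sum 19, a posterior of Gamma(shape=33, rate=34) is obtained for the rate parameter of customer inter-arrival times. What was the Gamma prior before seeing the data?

Gamma–exponential conjugacy: posterior shape = α + n, posterior rate = β + Σtᵢ.
So α = 33 − 14 = 19 and β = 34 − 19 = 15.

Gamma(shape=19, rate=15)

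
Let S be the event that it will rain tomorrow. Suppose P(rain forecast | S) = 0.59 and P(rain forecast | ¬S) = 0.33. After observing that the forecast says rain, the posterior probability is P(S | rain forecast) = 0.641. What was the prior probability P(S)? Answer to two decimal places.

In odds form, posterior odds = prior odds × likelihood ratio, so prior odds = posterior odds ÷ LR.
Posterior odds = 0.641/(1−0.641) = 1.7855. LR = 0.59/0.33 = 1.7879.
Prior odds = 1.7855/1.7879 = 0.9987, so P(S) = 0.9987/(1+0.9987) ≈ 0.50.

P(S) = 0.50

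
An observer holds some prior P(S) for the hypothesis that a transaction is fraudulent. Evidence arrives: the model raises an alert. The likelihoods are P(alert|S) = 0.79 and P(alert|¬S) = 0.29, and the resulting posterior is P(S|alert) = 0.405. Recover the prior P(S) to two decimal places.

P(S) = 0.20

In odds form, posterior odds = prior odds × likelihood ratio, so prior odds = posterior odds ÷ LR.
Posterior odds = 0.405/(1−0.405) = 0.6807. LR = 0.79/0.29 = 2.7241.
Prior odds = 0.6807/2.7241 = 0.2499, so P(S) = 0.2499/(1+0.2499) ≈ 0.20.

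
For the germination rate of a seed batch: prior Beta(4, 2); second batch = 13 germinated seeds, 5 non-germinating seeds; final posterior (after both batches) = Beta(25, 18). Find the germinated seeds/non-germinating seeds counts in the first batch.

Because Beta–binomial updating is additive in the counts, the combined data contributed (α_post−α_prior, β_post−β_prior) successes and failures.
Total across both batches: 25−4=21 germinated seeds, 18−2=16 non-germinating seeds.
Subtract the second batch: 21−13=8 germinated seeds and 16−5=11 non-germinating seeds.

8 germinated seeds and 11 non-germinating seeds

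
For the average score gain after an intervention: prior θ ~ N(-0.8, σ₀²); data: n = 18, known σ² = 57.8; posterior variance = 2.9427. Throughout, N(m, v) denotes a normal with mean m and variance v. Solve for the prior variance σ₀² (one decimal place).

σ₀² = 35.2

Posterior precision equals prior precision plus data precision: 1/σ_n² = 1/σ₀² + n/σ².
So 1/σ₀² = 1/2.9427 − 18/57.8 = 0.339824 − 0.311419 = 0.028405.
Hence σ₀² = 1/0.028405 ≈ 35.2.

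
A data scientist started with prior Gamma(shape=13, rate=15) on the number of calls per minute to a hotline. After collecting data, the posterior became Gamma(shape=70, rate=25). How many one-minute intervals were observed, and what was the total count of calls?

n = 10 one-minute intervals with total 57 calls

A Gamma(α, β) prior (rate parametrization) on a Poisson rate with n observations summing to S gives posterior Gamma(α+S, β+n).
Matching: Σxᵢ = 70 − 13 = 57 and n = 25 − 15 = 10.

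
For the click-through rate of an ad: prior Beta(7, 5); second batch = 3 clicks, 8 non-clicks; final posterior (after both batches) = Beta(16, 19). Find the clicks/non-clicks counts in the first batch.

Sequential conjugate updates are equivalent to a single update on the pooled data, so total successes = posterior α − prior α and total failures = posterior β − prior β.
Total across both batches: 16−7=9 clicks, 19−5=14 non-clicks.
Subtract the second batch: 9−3=6 clicks and 14−8=6 non-clicks.

6 clicks and 6 non-clicks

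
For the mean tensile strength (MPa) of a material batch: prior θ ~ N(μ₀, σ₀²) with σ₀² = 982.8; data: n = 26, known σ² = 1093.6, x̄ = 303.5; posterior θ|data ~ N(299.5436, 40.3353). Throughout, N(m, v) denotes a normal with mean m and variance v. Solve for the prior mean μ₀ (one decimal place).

μ₀ = 207.1

With known observation variance, the Normal–Normal posterior has precision τ_n = τ₀ + n/σ² and mean μ_n = (τ₀μ₀ + (n/σ²)x̄)/τ_n.
Here τ₀ = 1/982.8 = 0.001018 and τ_data = 26/1093.6 = 0.023775, so τ_n = 0.024793.
Rearranging for μ₀: μ₀ = (μ_n·τ_n − τ_data·x̄)/τ₀ = (299.5436·0.024793 − 0.023775·303.5) / 0.001018 = 0.210872/0.001018 ≈ 207.1.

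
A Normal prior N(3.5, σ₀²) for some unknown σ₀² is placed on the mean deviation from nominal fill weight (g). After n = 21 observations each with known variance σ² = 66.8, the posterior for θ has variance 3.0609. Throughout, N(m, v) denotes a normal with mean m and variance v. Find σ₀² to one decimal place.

Posterior precision equals prior precision plus data precision: 1/σ_n² = 1/σ₀² + n/σ².
So 1/σ₀² = 1/3.0609 − 21/66.8 = 0.326701 − 0.314371 = 0.012330.
Hence σ₀² = 1/0.012330 ≈ 81.1.

σ₀² = 81.1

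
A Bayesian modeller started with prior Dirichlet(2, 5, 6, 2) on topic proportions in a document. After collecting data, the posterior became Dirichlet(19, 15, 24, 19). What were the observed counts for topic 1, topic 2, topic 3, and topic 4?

counts (17, 10, 18, 17)

For a Dirichlet(α) prior with multinomial counts c, the posterior is Dirichlet(α + c) componentwise.
Counts are posterior − prior componentwise: 19−2=17, 15−5=10, 24−6=18, 19−2=17.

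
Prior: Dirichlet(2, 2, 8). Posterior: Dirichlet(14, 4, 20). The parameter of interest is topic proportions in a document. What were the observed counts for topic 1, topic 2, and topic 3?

For a Dirichlet(α) prior with multinomial counts c, the posterior is Dirichlet(α + c) componentwise.
Counts are posterior − prior componentwise: 14−2=12, 4−2=2, 20−8=12.

counts (12, 2, 12)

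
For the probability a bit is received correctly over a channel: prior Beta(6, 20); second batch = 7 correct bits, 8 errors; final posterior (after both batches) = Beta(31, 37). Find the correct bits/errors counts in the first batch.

Sequential conjugate updates are equivalent to a single update on the pooled data, so total successes = posterior α − prior α and total failures = posterior β − prior β.
Total across both batches: 31−6=25 correct bits, 37−20=17 errors.
Subtract the second batch: 25−7=18 correct bits and 17−8=9 errors.

18 correct bits and 9 errors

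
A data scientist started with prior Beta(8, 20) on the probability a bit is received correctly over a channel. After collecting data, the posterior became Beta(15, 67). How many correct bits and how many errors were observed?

Under Beta–binomial conjugacy the posterior parameters are (a+s, b+f).
So s = 15 − 8 = 7 and f = 67 − 20 = 47.

7 correct bits and 47 errors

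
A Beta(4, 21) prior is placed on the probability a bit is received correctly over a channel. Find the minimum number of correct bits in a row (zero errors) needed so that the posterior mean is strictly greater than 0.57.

k = 24

After k correct bits and 0 errors the posterior is Beta(4+k, 21), with mean (4+k)/(4+21+k).
Set (4+k)/(25+k) > 0.57 and solve: k > (0.57·25 − 4)/(1 − 0.57) = 23.837.
The smallest integer exceeding 23.837 is 24, and checking k=24: (28)/(49) = 0.5714 > 0.57.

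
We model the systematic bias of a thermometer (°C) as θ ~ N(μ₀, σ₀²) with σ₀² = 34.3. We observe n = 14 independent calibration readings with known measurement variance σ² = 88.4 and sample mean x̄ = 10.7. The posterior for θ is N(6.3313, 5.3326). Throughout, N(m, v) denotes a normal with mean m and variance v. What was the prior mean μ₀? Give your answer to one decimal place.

The posterior mean is a precision-weighted average: μ_n = (τ₀μ₀ + τ_data·x̄)/(τ₀+τ_data), with τ₀=1/σ₀² and τ_data=n/σ².
Here τ₀ = 1/34.3 = 0.029155 and τ_data = 14/88.4 = 0.158371, so τ_n = 0.187526.
Rearranging for μ₀: μ₀ = (μ_n·τ_n − τ_data·x̄)/τ₀ = (6.3313·0.187526 − 0.158371·10.7) / 0.029155 = -0.507286/0.029155 ≈ -17.4.

μ₀ = -17.4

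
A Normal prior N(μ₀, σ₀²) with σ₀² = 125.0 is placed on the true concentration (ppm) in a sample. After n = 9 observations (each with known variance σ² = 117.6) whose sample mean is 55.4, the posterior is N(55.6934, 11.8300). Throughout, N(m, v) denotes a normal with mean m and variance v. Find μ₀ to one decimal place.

μ₀ = 58.5

With known observation variance, the Normal–Normal posterior has precision τ_n = τ₀ + n/σ² and mean μ_n = (τ₀μ₀ + (n/σ²)x̄)/τ_n.
Here τ₀ = 1/125.0 = 0.008000 and τ_data = 9/117.6 = 0.076531, so τ_n = 0.084531.
Rearranging for μ₀: μ₀ = (μ_n·τ_n − τ_data·x̄)/τ₀ = (55.6934·0.084531 − 0.076531·55.4) / 0.008000 = 0.468001/0.008000 ≈ 58.5.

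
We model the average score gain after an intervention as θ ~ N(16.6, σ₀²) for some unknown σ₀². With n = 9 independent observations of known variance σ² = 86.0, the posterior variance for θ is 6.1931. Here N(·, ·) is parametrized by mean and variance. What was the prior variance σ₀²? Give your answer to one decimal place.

σ₀² = 17.6

Posterior precision equals prior precision plus data precision: 1/σ_n² = 1/σ₀² + n/σ².
So 1/σ₀² = 1/6.1931 − 9/86.0 = 0.161470 − 0.104651 = 0.056819.
Hence σ₀² = 1/0.056819 ≈ 17.6.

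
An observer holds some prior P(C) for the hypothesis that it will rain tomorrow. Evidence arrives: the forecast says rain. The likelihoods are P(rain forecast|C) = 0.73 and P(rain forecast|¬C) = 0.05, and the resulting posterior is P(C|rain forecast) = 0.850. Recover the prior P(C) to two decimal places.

Bayes' rule in odds form gives O(C|E) = O(C)·[P(E|C)/P(E|¬C)], hence O(C) = O(C|E)/LR.
Posterior odds = 0.850/(1−0.850) = 5.6667. LR = 0.73/0.05 = 14.6000.
Prior odds = 5.6667/14.6000 = 0.3881, so P(C) = 0.3881/(1+0.3881) ≈ 0.28.

P(C) = 0.28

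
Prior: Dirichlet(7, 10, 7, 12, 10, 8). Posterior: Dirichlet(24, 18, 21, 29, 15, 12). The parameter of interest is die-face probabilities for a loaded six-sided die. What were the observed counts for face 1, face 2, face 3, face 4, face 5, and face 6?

For a Dirichlet(α) prior with multinomial counts c, the posterior is Dirichlet(α + c) componentwise.
Counts are posterior − prior componentwise: 24−7=17, 18−10=8, 21−7=14, 29−12=17, 15−10=5, 12−8=4.

counts (17, 8, 14, 17, 5, 4)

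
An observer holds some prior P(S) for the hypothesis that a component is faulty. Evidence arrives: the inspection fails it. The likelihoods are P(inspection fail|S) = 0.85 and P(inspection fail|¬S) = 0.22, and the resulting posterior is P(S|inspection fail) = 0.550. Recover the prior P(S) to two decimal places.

P(S) = 0.24

Bayes' rule in odds form gives O(S|E) = O(S)·[P(E|S)/P(E|¬S)], hence O(S) = O(S|E)/LR.
Posterior odds = 0.550/(1−0.550) = 1.2222. LR = 0.85/0.22 = 3.8636.
Prior odds = 1.2222/3.8636 = 0.3163, so P(S) = 0.3163/(1+0.3163) ≈ 0.24.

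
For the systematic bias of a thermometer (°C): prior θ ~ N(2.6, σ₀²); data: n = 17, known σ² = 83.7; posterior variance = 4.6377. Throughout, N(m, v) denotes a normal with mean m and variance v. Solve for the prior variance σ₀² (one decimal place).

σ₀² = 79.9

For the Normal–Normal model with known σ², precisions add: τ_n = τ₀ + n/σ².
So 1/σ₀² = 1/4.6377 − 17/83.7 = 0.215624 − 0.203106 = 0.012518.
Hence σ₀² = 1/0.012518 ≈ 79.9.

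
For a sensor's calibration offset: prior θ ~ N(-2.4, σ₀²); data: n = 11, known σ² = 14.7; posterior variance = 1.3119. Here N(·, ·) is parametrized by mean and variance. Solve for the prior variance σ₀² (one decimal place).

For the Normal–Normal model with known σ², precisions add: τ_n = τ₀ + n/σ².
So 1/σ₀² = 1/1.3119 − 11/14.7 = 0.762253 − 0.748299 = 0.013954.
Hence σ₀² = 1/0.013954 ≈ 71.7.

σ₀² = 71.7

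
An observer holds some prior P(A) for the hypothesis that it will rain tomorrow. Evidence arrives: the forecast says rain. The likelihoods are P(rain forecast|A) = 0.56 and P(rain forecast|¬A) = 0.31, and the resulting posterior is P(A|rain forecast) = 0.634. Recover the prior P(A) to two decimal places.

Bayes' rule in odds form gives O(A|E) = O(A)·[P(E|A)/P(E|¬A)], hence O(A) = O(A|E)/LR.
Posterior odds = 0.634/(1−0.634) = 1.7322. LR = 0.56/0.31 = 1.8065.
Prior odds = 1.7322/1.8065 = 0.9589, so P(A) = 0.9589/(1+0.9589) ≈ 0.49.

P(A) = 0.49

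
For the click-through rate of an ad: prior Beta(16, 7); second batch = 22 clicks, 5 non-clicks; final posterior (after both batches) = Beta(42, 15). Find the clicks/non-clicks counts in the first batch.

4 clicks and 3 non-clicks

Because Beta–binomial updating is additive in the counts, the combined data contributed (α_post−α_prior, β_post−β_prior) successes and failures.
Total across both batches: 42−16=26 clicks, 15−7=8 non-clicks.
Subtract the second batch: 26−22=4 clicks and 8−5=3 non-clicks.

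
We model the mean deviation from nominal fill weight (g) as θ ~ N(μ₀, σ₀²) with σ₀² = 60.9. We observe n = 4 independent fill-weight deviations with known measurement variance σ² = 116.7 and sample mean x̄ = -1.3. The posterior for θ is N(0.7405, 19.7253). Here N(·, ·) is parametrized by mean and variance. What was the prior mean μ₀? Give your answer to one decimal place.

The posterior mean is a precision-weighted average: μ_n = (τ₀μ₀ + τ_data·x̄)/(τ₀+τ_data), with τ₀=1/σ₀² and τ_data=n/σ².
Here τ₀ = 1/60.9 = 0.016420 and τ_data = 4/116.7 = 0.034276, so τ_n = 0.050696.
Rearranging for μ₀: μ₀ = (μ_n·τ_n − τ_data·x̄)/τ₀ = (0.7405·0.050696 − 0.034276·-1.3) / 0.016420 = 0.082099/0.016420 ≈ 5.0.

μ₀ = 5.0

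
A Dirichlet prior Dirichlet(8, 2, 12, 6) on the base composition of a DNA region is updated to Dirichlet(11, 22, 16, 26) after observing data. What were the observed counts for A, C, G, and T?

counts (3, 20, 4, 20)

For a Dirichlet(α) prior with multinomial counts c, the posterior is Dirichlet(α + c) componentwise.
Counts are posterior − prior componentwise: 11−8=3, 22−2=20, 16−12=4, 26−6=20.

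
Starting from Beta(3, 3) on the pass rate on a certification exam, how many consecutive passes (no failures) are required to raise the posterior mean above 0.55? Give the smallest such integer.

After k passes and 0 failures the posterior is Beta(3+k, 3), with mean (3+k)/(3+3+k).
Set (3+k)/(6+k) > 0.55 and solve: k > (0.55·6 − 3)/(1 − 0.55) = 0.667.
The smallest integer exceeding 0.667 is 1.

k = 1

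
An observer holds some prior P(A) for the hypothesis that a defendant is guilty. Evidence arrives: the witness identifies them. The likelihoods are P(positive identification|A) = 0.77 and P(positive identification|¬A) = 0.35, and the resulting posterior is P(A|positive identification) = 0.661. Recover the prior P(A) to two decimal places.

In odds form, posterior odds = prior odds × likelihood ratio, so prior odds = posterior odds ÷ LR.
Posterior odds = 0.661/(1−0.661) = 1.9499. LR = 0.77/0.35 = 2.2000.
Prior odds = 1.9499/2.2000 = 0.8863, so P(A) = 0.8863/(1+0.8863) ≈ 0.47.

P(A) = 0.47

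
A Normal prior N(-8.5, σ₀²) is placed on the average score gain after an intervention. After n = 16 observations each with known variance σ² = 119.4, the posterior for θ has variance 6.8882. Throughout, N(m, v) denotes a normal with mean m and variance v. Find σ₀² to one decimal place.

σ₀² = 89.5

Posterior precision equals prior precision plus data precision: 1/σ_n² = 1/σ₀² + n/σ².
So 1/σ₀² = 1/6.8882 − 16/119.4 = 0.145176 − 0.134003 = 0.011173.
Hence σ₀² = 1/0.011173 ≈ 89.5.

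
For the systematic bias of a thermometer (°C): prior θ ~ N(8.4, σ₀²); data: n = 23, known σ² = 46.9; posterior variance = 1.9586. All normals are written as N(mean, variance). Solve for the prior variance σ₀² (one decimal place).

σ₀² = 49.6

Posterior precision equals prior precision plus data precision: 1/σ_n² = 1/σ₀² + n/σ².
So 1/σ₀² = 1/1.9586 − 23/46.9 = 0.510569 − 0.490405 = 0.020164.
Hence σ₀² = 1/0.020164 ≈ 49.6.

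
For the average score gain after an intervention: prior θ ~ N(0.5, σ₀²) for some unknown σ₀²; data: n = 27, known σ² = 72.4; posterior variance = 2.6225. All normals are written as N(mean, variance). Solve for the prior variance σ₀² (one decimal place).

For the Normal–Normal model with known σ², precisions add: τ_n = τ₀ + n/σ².
So 1/σ₀² = 1/2.6225 − 27/72.4 = 0.381316 − 0.372928 = 0.008388.
Hence σ₀² = 1/0.008388 ≈ 119.2.

σ₀² = 119.2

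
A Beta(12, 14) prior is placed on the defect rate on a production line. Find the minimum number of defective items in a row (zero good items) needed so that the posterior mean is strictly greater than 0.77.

After k defective items and 0 good items the posterior is Beta(12+k, 14), with mean (12+k)/(12+14+k).
Set (12+k)/(26+k) > 0.77 and solve: k > (0.77·26 − 12)/(1 − 0.77) = 34.870.
The smallest integer exceeding 34.870 is 35, and checking k=35: (47)/(61) = 0.7705 > 0.77.

k = 35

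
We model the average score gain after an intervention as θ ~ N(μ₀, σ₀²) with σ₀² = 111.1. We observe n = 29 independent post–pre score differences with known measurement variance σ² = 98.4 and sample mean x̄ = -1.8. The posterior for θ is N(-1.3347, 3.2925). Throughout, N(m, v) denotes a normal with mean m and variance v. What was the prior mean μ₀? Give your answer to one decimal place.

μ₀ = 13.9

The posterior mean is a precision-weighted average: μ_n = (τ₀μ₀ + τ_data·x̄)/(τ₀+τ_data), with τ₀=1/σ₀² and τ_data=n/σ².
Here τ₀ = 1/111.1 = 0.009001 and τ_data = 29/98.4 = 0.294715, so τ_n = 0.303716.
Rearranging for μ₀: μ₀ = (μ_n·τ_n − τ_data·x̄)/τ₀ = (-1.3347·0.303716 − 0.294715·-1.8) / 0.009001 = 0.125117/0.009001 ≈ 13.9.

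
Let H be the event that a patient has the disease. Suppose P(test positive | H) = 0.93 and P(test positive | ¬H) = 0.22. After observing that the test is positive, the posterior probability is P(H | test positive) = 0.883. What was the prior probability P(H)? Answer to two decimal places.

P(H) = 0.64

Bayes' rule in odds form gives O(H|E) = O(H)·[P(E|H)/P(E|¬H)], hence O(H) = O(H|E)/LR.
Posterior odds = 0.883/(1−0.883) = 7.5470. LR = 0.93/0.22 = 4.2273.
Prior odds = 7.5470/4.2273 = 1.7853, so P(H) = 1.7853/(1+1.7853) ≈ 0.64.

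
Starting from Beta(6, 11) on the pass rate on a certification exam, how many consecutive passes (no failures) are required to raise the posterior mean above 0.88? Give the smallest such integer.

After k passes and 0 failures the posterior is Beta(6+k, 11), with mean (6+k)/(6+11+k).
Set (6+k)/(17+k) > 0.88 and solve: k > (0.88·17 − 6)/(1 − 0.88) = 74.667.
The smallest integer exceeding 74.667 is 75.

k = 75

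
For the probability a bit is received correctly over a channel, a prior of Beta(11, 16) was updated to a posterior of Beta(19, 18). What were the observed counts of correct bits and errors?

8 correct bits and 2 errors

Beta is conjugate to the binomial likelihood: posterior = Beta(a+s, b+f).
Match parameters: s=19−11=8, f=18−16=2.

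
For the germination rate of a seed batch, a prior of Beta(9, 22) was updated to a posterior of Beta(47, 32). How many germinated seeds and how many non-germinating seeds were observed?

38 germinated seeds and 10 non-germinating seeds

Beta is conjugate to the binomial likelihood: posterior = Beta(a+s, b+f).
So s = 47 − 9 = 38 and f = 32 − 22 = 10.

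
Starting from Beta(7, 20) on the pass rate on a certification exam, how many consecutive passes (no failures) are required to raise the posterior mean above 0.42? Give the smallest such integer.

k = 8

After k passes and 0 failures the posterior is Beta(7+k, 20), with mean (7+k)/(7+20+k).
Set (7+k)/(27+k) > 0.42 and solve: k > (0.42·27 − 7)/(1 − 0.42) = 7.483.
The smallest integer exceeding 7.483 is 8.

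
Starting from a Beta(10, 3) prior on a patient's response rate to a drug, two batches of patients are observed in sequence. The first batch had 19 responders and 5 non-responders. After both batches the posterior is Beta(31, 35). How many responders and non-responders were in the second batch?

Because Beta–binomial updating is additive in the counts, the combined data contributed (α_post−α_prior, β_post−β_prior) successes and failures.
Total across both batches: 31−10=21 responders, 35−3=32 non-responders.
Subtract the first batch: 21−19=2 responders and 32−5=27 non-responders.

2 responders and 27 non-responders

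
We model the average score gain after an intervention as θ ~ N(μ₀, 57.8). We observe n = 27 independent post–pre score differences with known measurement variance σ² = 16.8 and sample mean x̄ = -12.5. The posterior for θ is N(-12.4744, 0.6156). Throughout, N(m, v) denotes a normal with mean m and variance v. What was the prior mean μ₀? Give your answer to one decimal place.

The posterior mean is a precision-weighted average: μ_n = (τ₀μ₀ + τ_data·x̄)/(τ₀+τ_data), with τ₀=1/σ₀² and τ_data=n/σ².
Here τ₀ = 1/57.8 = 0.017301 and τ_data = 27/16.8 = 1.607143, so τ_n = 1.624444.
Rearranging for μ₀: μ₀ = (μ_n·τ_n − τ_data·x̄)/τ₀ = (-12.4744·1.624444 − 1.607143·-12.5) / 0.017301 = -0.174677/0.017301 ≈ -10.1.

μ₀ = -10.1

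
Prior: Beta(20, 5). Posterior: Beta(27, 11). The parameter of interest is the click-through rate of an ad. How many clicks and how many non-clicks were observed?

A Beta(a, b) prior with s successes and f failures in binomial data gives a Beta(a+s, b+f) posterior.
Match parameters: s=27−20=7, f=11−5=6.

7 clicks and 6 non-clicks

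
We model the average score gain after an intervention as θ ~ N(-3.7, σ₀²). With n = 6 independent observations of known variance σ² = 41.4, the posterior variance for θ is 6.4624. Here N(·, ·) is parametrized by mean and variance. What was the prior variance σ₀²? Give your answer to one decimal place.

For the Normal–Normal model with known σ², precisions add: τ_n = τ₀ + n/σ².
So 1/σ₀² = 1/6.4624 − 6/41.4 = 0.154741 − 0.144928 = 0.009813.
Hence σ₀² = 1/0.009813 ≈ 101.9.

σ₀² = 101.9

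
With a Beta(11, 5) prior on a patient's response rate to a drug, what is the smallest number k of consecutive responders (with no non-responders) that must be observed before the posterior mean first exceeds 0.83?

After k responders and 0 non-responders the posterior is Beta(11+k, 5), with mean (11+k)/(11+5+k).
Set (11+k)/(16+k) > 0.83 and solve: k > (0.83·16 − 11)/(1 − 0.83) = 13.412.
The smallest integer exceeding 13.412 is 14, and checking k=14: (25)/(30) = 0.8333 > 0.83.

k = 14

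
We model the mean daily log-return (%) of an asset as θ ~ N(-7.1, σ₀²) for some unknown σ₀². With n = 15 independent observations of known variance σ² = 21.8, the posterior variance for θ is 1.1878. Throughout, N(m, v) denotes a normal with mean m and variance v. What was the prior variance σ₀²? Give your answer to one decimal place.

σ₀² = 6.5

Posterior precision equals prior precision plus data precision: 1/σ_n² = 1/σ₀² + n/σ².
So 1/σ₀² = 1/1.1878 − 15/21.8 = 0.841893 − 0.688073 = 0.153820.
Hence σ₀² = 1/0.153820 ≈ 6.5.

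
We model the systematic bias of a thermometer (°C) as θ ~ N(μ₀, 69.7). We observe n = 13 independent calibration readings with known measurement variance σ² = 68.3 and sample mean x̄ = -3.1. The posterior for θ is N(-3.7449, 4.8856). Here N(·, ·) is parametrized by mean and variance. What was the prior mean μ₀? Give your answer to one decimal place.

The posterior mean is a precision-weighted average: μ_n = (τ₀μ₀ + τ_data·x̄)/(τ₀+τ_data), with τ₀=1/σ₀² and τ_data=n/σ².
Here τ₀ = 1/69.7 = 0.014347 and τ_data = 13/68.3 = 0.190337, so τ_n = 0.204684.
Rearranging for μ₀: μ₀ = (μ_n·τ_n − τ_data·x̄)/τ₀ = (-3.7449·0.204684 − 0.190337·-3.1) / 0.014347 = -0.176476/0.014347 ≈ -12.3.

μ₀ = -12.3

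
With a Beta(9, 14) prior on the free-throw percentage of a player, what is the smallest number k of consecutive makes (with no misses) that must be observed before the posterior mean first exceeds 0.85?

k = 71

After k makes and 0 misses the posterior is Beta(9+k, 14), with mean (9+k)/(9+14+k).
Set (9+k)/(23+k) > 0.85 and solve: k > (0.85·23 − 9)/(1 − 0.85) = 70.333.
The smallest integer exceeding 70.333 is 71, and checking k=71: (80)/(94) = 0.8511 > 0.85.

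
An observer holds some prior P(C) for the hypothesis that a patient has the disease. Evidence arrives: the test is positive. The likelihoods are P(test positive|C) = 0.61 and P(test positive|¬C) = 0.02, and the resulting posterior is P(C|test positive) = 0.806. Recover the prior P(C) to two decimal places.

Bayes' rule in odds form gives O(C|E) = O(C)·[P(E|C)/P(E|¬C)], hence O(C) = O(C|E)/LR.
Posterior odds = 0.806/(1−0.806) = 4.1546. LR = 0.61/0.02 = 30.5000.
Prior odds = 4.1546/30.5000 = 0.1362, so P(C) = 0.1362/(1+0.1362) ≈ 0.12.

P(C) = 0.12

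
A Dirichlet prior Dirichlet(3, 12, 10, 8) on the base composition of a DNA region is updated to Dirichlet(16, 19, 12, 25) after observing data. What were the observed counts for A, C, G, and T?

For a Dirichlet(α) prior with multinomial counts c, the posterior is Dirichlet(α + c) componentwise.
Counts are posterior − prior componentwise: 16−3=13, 19−12=7, 12−10=2, 25−8=17.

counts (13, 7, 2, 17)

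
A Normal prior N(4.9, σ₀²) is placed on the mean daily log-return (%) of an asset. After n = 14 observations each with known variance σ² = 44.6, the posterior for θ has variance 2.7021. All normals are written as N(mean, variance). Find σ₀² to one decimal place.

σ₀² = 17.8

For the Normal–Normal model with known σ², precisions add: τ_n = τ₀ + n/σ².
So 1/σ₀² = 1/2.7021 − 14/44.6 = 0.370083 − 0.313901 = 0.056182.
Hence σ₀² = 1/0.056182 ≈ 17.8.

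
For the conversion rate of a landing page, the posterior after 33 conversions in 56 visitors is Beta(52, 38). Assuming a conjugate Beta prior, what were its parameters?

Beta is conjugate to the binomial likelihood: posterior = Beta(a+s, b+f).
Subtract the data counts: 52−33=19, 38−23=15.

Beta(19, 15)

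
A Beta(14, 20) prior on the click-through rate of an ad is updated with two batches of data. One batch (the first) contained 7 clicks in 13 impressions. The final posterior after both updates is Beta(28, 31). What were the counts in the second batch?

7 clicks and 5 non-clicks

Sequential conjugate updates are equivalent to a single update on the pooled data, so total successes = posterior α − prior α and total failures = posterior β − prior β.
Total across both batches: 28−14=14 clicks, 31−20=11 non-clicks.
Subtract the first batch: 14−7=7 clicks and 11−6=5 non-clicks.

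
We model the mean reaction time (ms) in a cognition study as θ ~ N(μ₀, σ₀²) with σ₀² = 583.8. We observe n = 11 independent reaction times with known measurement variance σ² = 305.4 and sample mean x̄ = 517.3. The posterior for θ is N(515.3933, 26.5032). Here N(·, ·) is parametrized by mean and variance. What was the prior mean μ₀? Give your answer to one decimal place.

With known observation variance, the Normal–Normal posterior has precision τ_n = τ₀ + n/σ² and mean μ_n = (τ₀μ₀ + (n/σ²)x̄)/τ_n.
Here τ₀ = 1/583.8 = 0.001713 and τ_data = 11/305.4 = 0.036018, so τ_n = 0.037731.
Rearranging for μ₀: μ₀ = (μ_n·τ_n − τ_data·x̄)/τ₀ = (515.3933·0.037731 − 0.036018·517.3) / 0.001713 = 0.814193/0.001713 ≈ 475.3.

μ₀ = 475.3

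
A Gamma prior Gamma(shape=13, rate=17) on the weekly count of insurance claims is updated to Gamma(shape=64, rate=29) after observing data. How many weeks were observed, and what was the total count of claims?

n = 12 weeks with total 51 claims

Gamma–Poisson conjugacy: posterior shape = α + Σxᵢ, posterior rate = β + n.
Matching: Σxᵢ = 64 − 13 = 51 and n = 29 − 17 = 12.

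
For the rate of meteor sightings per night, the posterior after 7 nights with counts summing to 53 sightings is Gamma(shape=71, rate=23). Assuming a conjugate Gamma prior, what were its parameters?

Gamma(shape=18, rate=16)

Gamma–Poisson conjugacy: posterior shape = α + Σxᵢ, posterior rate = β + n.
So α = 71 − 53 = 18 and β = 23 − 7 = 16.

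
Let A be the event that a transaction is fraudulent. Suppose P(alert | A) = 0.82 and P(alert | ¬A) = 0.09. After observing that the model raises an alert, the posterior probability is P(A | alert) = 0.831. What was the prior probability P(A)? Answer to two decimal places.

P(A) = 0.35

Bayes' rule in odds form gives O(A|E) = O(A)·[P(E|A)/P(E|¬A)], hence O(A) = O(A|E)/LR.
Posterior odds = 0.831/(1−0.831) = 4.9172. LR = 0.82/0.09 = 9.1111.
Prior odds = 4.9172/9.1111 = 0.5397, so P(A) = 0.5397/(1+0.5397) ≈ 0.35.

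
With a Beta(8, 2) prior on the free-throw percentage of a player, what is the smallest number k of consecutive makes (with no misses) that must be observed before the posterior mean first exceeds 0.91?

k = 13

After k makes and 0 misses the posterior is Beta(8+k, 2), with mean (8+k)/(8+2+k).
Set (8+k)/(10+k) > 0.91 and solve: k > (0.91·10 − 8)/(1 − 0.91) = 12.222.
The smallest integer exceeding 12.222 is 13, and checking k=13: (21)/(23) = 0.9130 > 0.91.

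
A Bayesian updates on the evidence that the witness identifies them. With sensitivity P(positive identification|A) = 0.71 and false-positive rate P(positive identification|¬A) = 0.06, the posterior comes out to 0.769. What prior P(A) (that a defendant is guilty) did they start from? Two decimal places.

Bayes' rule in odds form gives O(A|E) = O(A)·[P(E|A)/P(E|¬A)], hence O(A) = O(A|E)/LR.
Posterior odds = 0.769/(1−0.769) = 3.3290. LR = 0.71/0.06 = 11.8333.
Prior odds = 3.3290/11.8333 = 0.2813, so P(A) = 0.2813/(1+0.2813) ≈ 0.22.

P(A) = 0.22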